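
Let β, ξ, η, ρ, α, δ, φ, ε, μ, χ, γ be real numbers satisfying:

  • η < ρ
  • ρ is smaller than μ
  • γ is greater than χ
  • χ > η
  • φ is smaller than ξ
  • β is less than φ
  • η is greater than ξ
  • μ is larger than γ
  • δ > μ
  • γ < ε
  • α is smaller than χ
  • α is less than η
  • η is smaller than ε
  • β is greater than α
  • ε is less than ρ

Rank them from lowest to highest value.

Each adjacent pair is fixed by a given relation: α < β; β < φ; φ < ξ; ξ < η; η < χ; χ < γ; γ < ε; ε < ρ; ρ < μ; μ < δ. Chaining them end to end gives the full order.

α < β < φ < ξ < η < χ < γ < ε < ρ < μ < δ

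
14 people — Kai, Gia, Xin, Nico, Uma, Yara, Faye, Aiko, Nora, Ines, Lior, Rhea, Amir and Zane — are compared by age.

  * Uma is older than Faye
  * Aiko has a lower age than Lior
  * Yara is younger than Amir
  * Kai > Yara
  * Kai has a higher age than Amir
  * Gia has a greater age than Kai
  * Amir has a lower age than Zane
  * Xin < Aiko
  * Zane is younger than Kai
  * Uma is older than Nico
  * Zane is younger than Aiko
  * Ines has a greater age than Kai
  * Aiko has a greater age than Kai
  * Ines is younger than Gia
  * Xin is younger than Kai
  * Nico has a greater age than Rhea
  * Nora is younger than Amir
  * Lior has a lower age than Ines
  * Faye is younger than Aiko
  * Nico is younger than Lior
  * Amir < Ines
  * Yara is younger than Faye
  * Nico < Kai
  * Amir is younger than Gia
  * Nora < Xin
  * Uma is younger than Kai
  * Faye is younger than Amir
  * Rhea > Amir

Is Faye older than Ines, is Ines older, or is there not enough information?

Ines

Faye < Amir and Amir < Rhea give Faye < Rhea.
With Rhea < Nico: Faye < Amir < Rhea < Nico.
Then Nico < Uma extends the chain to Uma.
Then Uma < Kai extends the chain to Kai.
Then Kai < Aiko extends the chain to Aiko.
Then Aiko < Lior extends the chain to Lior.
With Lior < Ines: Faye < Amir < Rhea < Nico < Uma < Kai < Aiko < Lior < Ines.
So Ines is older.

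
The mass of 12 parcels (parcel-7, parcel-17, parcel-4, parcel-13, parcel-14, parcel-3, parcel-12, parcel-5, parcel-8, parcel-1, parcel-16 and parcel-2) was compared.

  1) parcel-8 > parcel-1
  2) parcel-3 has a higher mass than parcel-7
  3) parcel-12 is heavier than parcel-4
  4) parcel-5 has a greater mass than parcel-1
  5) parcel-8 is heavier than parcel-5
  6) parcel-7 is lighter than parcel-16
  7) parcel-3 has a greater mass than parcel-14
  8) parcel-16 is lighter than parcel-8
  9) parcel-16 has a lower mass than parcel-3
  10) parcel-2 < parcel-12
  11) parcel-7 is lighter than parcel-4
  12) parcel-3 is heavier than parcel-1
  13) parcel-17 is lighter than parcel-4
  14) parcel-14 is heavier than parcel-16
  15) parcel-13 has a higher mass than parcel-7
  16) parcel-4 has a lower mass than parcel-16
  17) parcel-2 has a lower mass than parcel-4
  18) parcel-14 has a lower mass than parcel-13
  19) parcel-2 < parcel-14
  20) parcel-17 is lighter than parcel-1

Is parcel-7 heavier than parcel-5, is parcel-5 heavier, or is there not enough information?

undetermined

Following every chain through parcel-7: above parcel-7 we get parcel-4, parcel-16, parcel-14, parcel-13, parcel-8, parcel-12, parcel-3.
parcel-5 is not reached, and no chain runs the other way from parcel-5 to parcel-7.
So the given relations leave the order of parcel-7 and parcel-5 undetermined.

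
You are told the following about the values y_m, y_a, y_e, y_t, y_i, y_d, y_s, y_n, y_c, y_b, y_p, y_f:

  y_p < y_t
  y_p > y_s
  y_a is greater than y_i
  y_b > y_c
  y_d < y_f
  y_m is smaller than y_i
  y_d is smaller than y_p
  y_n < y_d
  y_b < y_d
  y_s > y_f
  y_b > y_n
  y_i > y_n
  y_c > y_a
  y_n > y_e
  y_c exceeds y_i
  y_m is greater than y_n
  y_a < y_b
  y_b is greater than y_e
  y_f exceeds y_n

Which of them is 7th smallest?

y_b

Piecing the relations together gives one ordering: y_e < y_n < y_m < y_i < y_a < y_c < y_b < y_d < y_f < y_s < y_p < y_t.
The 7th smallest is y_b.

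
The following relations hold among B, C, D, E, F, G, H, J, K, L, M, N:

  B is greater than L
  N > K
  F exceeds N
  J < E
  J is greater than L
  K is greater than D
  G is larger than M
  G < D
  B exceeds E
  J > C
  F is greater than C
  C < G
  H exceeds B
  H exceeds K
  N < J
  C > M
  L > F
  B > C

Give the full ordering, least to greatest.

M < C < G < D < K < N < F < L < J < E < B < H

Nothing is placed below M, so it is least; from there M < C; C < G; G < D; D < K; K < N; N < F; F < L; L < J; J < E; E < B; B < H, each given directly.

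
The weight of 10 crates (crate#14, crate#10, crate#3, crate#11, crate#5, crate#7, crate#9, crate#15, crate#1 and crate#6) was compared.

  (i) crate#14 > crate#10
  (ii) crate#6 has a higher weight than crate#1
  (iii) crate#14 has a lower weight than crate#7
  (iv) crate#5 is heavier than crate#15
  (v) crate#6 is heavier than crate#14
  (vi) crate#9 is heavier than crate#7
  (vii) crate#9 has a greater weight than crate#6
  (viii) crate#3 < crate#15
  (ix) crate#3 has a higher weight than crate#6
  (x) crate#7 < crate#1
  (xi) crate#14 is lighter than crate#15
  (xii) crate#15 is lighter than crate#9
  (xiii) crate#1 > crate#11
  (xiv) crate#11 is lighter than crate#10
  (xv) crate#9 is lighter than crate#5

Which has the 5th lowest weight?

The consecutive relations fix a unique order: crate#11 < crate#10 < crate#14 < crate#7 < crate#1 < crate#6 < crate#3 < crate#15 < crate#9 < crate#5.
The 5th smallest is crate#1.

crate#1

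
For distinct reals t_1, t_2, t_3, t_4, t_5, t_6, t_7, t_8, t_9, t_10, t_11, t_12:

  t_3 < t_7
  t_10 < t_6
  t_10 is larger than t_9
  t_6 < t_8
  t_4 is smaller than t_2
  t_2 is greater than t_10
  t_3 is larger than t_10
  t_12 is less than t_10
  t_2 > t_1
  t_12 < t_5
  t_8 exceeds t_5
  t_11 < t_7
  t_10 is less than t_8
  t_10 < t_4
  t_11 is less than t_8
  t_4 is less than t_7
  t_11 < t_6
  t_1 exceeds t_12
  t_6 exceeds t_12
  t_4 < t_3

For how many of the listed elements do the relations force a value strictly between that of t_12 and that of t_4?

Chaining upward from t_12 reaches: t_5, t_10, t_1, t_3, t_6, t_7, t_2, t_8.
Chaining downward from t_4 reaches: t_9, t_10.
Strictly between t_12 and t_4 are those in both lists: t_10 — 1 element.

1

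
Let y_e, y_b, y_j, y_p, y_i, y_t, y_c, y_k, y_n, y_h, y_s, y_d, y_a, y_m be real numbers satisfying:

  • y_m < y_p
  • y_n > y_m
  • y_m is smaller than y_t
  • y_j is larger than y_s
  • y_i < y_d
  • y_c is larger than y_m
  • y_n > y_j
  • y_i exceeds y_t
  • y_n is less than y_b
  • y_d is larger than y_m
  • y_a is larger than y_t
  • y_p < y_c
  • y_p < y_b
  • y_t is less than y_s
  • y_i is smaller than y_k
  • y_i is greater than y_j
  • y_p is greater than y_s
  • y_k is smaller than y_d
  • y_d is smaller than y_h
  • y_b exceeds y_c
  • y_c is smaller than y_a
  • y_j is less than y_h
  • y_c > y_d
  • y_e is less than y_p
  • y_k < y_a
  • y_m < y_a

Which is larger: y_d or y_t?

y_t < y_s and y_s < y_j give y_t < y_j.
Then y_j < y_i extends the chain to y_i.
With y_i < y_k: y_t < y_s < y_j < y_i < y_k.
Then y_k < y_d extends the chain to y_d.
So y_t < y_d; y_d is the larger of the two.

y_d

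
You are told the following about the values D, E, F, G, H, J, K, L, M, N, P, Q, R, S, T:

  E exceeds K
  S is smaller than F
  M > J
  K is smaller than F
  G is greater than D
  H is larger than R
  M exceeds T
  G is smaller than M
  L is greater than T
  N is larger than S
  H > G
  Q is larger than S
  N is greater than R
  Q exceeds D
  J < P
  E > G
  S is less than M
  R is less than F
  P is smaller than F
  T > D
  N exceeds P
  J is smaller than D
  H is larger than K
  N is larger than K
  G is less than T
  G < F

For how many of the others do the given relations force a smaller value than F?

7

Directly below F: S, K, G, R, P.
One step further: J, D (7 so far).
Nothing else is reachable below F; 7 in all.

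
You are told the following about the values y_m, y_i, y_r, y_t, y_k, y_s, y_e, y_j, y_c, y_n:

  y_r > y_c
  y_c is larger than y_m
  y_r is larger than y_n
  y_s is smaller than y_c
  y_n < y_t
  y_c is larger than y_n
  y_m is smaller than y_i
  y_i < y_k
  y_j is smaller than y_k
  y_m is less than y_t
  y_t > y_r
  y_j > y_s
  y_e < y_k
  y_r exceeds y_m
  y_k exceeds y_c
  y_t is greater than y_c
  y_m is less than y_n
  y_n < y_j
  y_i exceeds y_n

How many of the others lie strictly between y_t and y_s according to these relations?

2

The relations place y_s below y_t. An element lies strictly between them when it is forced above y_s and also forced below y_t.
Above y_s: {y_c, y_r, y_j, y_k}. Below y_t: {y_m, y_n, y_c, y_r}.
Intersection: {y_c, y_r} — 2.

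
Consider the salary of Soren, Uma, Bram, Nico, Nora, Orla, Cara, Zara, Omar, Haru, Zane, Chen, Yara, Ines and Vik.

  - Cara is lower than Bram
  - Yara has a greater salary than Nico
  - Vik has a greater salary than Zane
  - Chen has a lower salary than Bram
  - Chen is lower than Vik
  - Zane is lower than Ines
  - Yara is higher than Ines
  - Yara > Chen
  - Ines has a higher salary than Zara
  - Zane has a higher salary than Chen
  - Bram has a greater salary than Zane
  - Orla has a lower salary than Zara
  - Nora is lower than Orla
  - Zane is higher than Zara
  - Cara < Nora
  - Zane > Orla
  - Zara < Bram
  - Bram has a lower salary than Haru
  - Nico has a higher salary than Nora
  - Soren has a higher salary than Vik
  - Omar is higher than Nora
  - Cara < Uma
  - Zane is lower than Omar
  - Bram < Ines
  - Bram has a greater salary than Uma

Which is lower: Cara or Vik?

Cara

Link the given pairs in sequence: Cara < Nora; Nora < Orla; Orla < Zara; Zara < Zane; Zane < Vik.
Together: Cara < Nora < Orla < Zara < Zane < Vik.
So Cara < Vik; Cara is the lower of the two.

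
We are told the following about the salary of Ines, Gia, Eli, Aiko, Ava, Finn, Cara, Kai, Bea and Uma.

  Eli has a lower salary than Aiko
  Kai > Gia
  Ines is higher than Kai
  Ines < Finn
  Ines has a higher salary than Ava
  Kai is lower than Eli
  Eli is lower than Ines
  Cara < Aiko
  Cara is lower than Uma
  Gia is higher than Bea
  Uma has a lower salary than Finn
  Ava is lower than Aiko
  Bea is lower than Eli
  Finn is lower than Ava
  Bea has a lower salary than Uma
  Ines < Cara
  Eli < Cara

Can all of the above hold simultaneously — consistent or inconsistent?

inconsistent

We have Ava < Ines stated directly, yet also Ines < Cara < Uma < Finn < Ava by chaining the others — so Ines < Ava. Contradiction.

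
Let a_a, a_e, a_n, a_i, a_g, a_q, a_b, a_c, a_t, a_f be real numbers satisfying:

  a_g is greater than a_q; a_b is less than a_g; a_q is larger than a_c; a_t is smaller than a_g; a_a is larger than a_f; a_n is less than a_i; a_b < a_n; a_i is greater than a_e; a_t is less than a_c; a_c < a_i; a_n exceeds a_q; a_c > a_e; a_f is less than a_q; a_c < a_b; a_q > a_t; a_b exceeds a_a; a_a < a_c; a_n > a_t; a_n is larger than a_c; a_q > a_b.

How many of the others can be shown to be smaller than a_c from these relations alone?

From a_c the given relations immediately reach a_t, a_e, a_a.
From those, a_f — 4 in total.
No other element is forced below a_c by the given relations, so the count is 4.

4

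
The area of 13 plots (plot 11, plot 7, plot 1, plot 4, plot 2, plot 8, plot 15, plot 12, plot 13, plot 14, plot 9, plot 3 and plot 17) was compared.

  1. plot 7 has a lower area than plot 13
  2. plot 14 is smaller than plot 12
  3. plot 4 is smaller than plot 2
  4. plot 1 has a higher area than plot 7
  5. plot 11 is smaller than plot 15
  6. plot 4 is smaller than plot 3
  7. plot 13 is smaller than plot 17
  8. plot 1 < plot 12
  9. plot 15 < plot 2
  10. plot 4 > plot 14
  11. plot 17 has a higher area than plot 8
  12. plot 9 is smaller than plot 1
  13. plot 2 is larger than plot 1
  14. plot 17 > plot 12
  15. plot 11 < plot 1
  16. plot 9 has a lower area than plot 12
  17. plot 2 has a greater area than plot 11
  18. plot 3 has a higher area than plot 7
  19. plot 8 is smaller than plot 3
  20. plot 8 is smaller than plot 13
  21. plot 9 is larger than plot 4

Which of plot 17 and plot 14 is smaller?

plot 14

Link the given pairs in sequence: plot 14 < plot 4; plot 4 < plot 9; plot 9 < plot 1; plot 1 < plot 12; plot 12 < plot 17.
Together: plot 14 < plot 4 < plot 9 < plot 1 < plot 12 < plot 17.
So plot 14 < plot 17; plot 14 is the smaller of the two.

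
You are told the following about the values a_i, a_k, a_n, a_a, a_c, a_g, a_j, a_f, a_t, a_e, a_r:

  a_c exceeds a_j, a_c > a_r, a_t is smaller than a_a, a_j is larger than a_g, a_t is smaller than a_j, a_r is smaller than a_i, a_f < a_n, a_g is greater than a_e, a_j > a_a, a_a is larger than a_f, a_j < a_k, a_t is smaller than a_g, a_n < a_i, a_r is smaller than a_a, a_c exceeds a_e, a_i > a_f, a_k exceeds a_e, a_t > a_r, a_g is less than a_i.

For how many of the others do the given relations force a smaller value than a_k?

The elements the relations force below a_k are a_r, a_f, a_e, a_t, a_g, a_a, a_j — no chain reaches any other.
That is 7.

7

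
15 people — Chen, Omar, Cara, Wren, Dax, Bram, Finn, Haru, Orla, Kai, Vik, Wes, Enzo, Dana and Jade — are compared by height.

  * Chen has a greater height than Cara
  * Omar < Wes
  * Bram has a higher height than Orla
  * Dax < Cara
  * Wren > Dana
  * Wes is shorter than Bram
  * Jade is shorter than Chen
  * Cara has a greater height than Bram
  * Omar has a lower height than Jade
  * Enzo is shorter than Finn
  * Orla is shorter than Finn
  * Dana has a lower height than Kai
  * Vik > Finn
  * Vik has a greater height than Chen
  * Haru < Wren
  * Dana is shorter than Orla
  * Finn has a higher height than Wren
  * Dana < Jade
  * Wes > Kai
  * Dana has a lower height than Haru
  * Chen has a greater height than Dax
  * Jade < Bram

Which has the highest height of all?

Dana is not greatest since Dana < Wren; Haru is not greatest since Haru < Wren; Wren is not greatest since Wren < Finn; Orla is not greatest since Orla < Bram; Kai is not greatest since Kai < Wes; Omar is not greatest since Omar < Jade; Jade is not greatest since Jade < Chen; Dax is not greatest since Dax < Chen; Wes is not greatest since Wes < Bram; Enzo is not greatest since Enzo < Finn; Bram is not greatest since Bram < Cara; Cara is not greatest since Cara < Chen; Chen is not greatest since Chen < Vik; Finn is not greatest since Finn < Vik.
Only Vik has nothing above it, so Vik is the highest height.

Vik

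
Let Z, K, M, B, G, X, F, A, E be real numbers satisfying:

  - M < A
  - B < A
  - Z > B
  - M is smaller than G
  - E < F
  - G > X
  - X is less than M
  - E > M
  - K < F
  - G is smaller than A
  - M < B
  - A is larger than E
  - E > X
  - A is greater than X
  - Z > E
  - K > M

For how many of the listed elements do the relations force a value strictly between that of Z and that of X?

The relations place X below Z. An element lies strictly between them when it is forced above X and also forced below Z.
Above X: {M, E, B, K, G, F, A}. Below Z: {M, E, B}.
Intersection: {M, E, B} — 3.

3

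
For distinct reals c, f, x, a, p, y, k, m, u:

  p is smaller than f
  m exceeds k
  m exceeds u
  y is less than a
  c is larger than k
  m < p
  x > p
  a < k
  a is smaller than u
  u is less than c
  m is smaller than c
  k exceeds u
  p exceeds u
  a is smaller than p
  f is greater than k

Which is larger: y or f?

The relevant relations are y < a; a < u; u < k; k < m; m < p; p < f.
Together: y < a < u < k < m < p < f.
So y < f; f is the larger of the two.

f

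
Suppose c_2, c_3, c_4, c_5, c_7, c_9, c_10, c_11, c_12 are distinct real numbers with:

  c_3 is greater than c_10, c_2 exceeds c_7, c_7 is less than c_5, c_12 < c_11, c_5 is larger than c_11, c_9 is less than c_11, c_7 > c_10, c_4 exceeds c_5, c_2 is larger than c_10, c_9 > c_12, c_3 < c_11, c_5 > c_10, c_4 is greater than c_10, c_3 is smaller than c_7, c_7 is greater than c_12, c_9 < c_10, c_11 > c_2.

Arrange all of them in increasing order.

c_12 < c_9 < c_10 < c_3 < c_7 < c_2 < c_11 < c_5 < c_4

The consecutive links are each given: c_12 < c_9; c_9 < c_10; c_10 < c_3; c_3 < c_7; c_7 < c_2; c_2 < c_11; c_11 < c_5; c_5 < c_4.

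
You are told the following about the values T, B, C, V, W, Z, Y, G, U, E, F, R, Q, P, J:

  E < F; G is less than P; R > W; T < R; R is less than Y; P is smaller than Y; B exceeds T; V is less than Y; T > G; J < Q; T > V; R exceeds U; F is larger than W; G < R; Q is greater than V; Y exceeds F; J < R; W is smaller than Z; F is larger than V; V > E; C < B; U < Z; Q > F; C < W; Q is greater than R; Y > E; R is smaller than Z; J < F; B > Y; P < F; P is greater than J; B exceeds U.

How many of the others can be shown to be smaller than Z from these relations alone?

Directly below Z: U, W, R.
One step further: J, G, C, T (7 so far).
One step further: V (8 so far).
One step further: E (9 so far).
No other element is forced below Z by the given relations, so the count is 9.

9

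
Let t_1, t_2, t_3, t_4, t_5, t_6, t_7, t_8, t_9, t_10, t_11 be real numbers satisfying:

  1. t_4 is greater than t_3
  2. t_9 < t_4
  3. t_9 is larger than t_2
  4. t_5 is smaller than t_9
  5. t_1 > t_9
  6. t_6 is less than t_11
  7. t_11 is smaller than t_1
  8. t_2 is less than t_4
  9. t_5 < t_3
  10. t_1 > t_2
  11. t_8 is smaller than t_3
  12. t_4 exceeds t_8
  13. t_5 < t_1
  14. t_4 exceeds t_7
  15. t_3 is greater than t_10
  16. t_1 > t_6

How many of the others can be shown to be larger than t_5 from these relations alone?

4

Directly above t_5: t_9, t_3, t_1.
One step further: t_4 (4 so far).
Nothing else is reachable above t_5; 4 in all.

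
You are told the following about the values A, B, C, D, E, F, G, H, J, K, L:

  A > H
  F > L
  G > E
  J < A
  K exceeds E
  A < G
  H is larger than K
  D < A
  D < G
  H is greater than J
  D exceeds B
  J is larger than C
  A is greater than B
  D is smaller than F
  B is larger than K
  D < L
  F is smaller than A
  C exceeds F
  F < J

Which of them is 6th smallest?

Piecing the relations together gives one ordering: E < K < B < D < L < F < C < J < H < A < G.
The 6th smallest is F.

F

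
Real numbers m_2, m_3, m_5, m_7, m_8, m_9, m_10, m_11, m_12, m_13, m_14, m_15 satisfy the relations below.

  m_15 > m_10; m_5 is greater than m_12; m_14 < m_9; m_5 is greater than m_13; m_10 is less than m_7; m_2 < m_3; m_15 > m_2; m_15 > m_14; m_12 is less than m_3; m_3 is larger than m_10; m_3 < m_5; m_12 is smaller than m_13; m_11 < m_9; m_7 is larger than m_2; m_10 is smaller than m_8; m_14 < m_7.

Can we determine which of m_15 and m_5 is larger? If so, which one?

undetermined

Following every chain through m_15: below m_15 we get m_14, m_10, m_2.
m_5 is not reached, and no chain runs the other way from m_5 to m_15.
So the given relations leave the order of m_15 and m_5 undetermined.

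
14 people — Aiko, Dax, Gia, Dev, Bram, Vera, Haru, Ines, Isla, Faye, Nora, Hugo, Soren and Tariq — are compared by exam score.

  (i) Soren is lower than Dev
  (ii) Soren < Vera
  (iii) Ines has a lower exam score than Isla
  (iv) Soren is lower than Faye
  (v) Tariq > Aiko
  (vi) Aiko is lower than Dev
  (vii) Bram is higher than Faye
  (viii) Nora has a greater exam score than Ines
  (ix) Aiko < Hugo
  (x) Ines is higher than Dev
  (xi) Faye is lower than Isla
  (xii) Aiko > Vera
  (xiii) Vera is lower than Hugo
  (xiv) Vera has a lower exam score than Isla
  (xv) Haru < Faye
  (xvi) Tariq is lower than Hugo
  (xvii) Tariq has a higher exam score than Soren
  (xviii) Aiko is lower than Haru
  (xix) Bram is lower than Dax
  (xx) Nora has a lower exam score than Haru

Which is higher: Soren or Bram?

Bram

Soren < Vera and Vera < Aiko give Soren < Aiko.
Then Aiko < Dev extends the chain to Dev.
With Dev < Ines: Soren < Vera < Aiko < Dev < Ines.
Then Ines < Nora extends the chain to Nora.
Then Nora < Haru extends the chain to Haru.
Then Haru < Faye extends the chain to Faye.
Then Faye < Bram extends the chain to Bram.
So Soren < Bram; Bram is the higher of the two.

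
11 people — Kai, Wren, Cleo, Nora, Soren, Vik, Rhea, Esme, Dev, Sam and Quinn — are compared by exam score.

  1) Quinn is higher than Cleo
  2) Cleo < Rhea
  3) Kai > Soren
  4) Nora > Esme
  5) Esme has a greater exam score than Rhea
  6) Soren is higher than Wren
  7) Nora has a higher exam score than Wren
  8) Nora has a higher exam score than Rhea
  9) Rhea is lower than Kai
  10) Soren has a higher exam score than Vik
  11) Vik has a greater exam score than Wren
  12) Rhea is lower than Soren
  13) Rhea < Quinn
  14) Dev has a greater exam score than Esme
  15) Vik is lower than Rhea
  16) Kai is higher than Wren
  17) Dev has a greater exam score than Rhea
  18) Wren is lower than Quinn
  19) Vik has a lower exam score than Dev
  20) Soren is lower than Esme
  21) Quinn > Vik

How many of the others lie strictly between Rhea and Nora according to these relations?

The relations place Rhea below Nora. An element lies strictly between them when it is forced above Rhea and also forced below Nora.
Above Rhea: {Soren, Esme, Kai, Quinn, Dev}. Below Nora: {Wren, Vik, Cleo, Soren, Esme}.
Intersection: {Soren, Esme} — 2.

2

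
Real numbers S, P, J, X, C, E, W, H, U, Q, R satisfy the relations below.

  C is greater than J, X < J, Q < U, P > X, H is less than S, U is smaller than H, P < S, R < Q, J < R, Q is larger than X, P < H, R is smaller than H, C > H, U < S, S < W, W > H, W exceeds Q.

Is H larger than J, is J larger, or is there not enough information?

H

The relevant relations are J < R; R < Q; Q < U; U < H.
Chaining these gives J < R < Q < U < H.
So H is larger.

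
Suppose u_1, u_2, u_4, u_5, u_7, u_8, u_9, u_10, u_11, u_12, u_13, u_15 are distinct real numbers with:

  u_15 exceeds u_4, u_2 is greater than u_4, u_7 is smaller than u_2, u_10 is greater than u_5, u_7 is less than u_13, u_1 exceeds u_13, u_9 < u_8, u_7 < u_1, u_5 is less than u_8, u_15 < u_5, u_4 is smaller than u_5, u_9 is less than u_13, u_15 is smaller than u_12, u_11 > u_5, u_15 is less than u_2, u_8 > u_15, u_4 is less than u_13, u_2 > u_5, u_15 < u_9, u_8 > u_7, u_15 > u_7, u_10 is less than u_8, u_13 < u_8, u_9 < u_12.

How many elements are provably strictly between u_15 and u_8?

Chaining upward from u_15 reaches: u_9, u_13, u_5, u_10, u_11, u_1, u_2, u_12.
Chaining downward from u_8 reaches: u_4, u_7, u_9, u_13, u_5, u_10.
Strictly between u_15 and u_8 are those in both lists: u_9, u_13, u_5, u_10 — 4 elements.

4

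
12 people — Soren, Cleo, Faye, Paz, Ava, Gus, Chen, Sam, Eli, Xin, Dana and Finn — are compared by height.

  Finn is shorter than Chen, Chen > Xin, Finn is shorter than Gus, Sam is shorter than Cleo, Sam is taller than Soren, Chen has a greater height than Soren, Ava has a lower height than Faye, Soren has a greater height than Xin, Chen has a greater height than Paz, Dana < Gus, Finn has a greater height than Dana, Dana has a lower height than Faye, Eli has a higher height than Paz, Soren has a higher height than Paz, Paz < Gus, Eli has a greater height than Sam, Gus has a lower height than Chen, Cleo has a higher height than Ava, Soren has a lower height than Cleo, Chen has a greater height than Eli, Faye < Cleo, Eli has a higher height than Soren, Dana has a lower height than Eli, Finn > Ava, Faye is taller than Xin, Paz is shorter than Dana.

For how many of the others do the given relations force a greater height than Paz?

From Paz the given relations immediately reach Dana, Soren, Gus, Eli, Chen.
From those, Sam, Finn, Faye, Cleo — 9 in total.
No other element is forced above Paz by the given relations, so the count is 9.

9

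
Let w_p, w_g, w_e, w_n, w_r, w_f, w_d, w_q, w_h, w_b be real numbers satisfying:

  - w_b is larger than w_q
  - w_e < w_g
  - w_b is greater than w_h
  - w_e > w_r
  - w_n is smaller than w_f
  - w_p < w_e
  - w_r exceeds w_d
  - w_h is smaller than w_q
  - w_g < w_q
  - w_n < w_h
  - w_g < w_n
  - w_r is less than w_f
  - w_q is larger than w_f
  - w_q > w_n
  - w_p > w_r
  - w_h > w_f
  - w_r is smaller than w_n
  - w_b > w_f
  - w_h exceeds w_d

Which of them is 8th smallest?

Piecing the relations together gives one ordering: w_d < w_r < w_p < w_e < w_g < w_n < w_f < w_h < w_q < w_b.
The 8th smallest is w_h.

w_h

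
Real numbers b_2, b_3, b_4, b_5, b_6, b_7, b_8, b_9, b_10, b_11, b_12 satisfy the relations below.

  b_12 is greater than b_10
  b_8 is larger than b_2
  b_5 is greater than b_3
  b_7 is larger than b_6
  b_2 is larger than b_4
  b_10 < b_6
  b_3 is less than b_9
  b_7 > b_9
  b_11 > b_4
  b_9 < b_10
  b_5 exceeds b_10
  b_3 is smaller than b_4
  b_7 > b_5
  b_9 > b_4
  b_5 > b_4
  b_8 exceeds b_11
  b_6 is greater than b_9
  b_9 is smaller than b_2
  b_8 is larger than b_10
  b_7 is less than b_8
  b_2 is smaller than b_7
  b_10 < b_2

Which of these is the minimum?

b_3

b_4 is not least since b_3 < b_4; b_9 is not least since b_3 < b_9; b_10 is not least since b_9 < b_10; b_11 is not least since b_4 < b_11; b_12 is not least since b_10 < b_12; b_2 is not least since b_4 < b_2; b_6 is not least since b_10 < b_6; b_5 is not least since b_3 < b_5; b_7 is not least since b_5 < b_7; b_8 is not least since b_10 < b_8.
Only b_3 has nothing below it, so b_3 is the minimum.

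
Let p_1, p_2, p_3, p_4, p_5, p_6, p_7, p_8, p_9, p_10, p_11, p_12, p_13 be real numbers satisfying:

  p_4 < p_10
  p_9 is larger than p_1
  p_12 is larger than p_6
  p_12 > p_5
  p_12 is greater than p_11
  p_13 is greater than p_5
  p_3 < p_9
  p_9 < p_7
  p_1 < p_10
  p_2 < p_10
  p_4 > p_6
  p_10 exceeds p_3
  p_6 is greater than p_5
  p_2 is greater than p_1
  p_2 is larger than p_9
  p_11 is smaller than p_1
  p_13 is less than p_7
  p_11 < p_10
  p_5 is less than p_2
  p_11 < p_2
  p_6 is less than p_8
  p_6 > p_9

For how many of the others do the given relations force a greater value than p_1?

8

From p_1 the given relations immediately reach p_9, p_2, p_10.
From those, p_6, p_7 — 5 in total.
From those, p_8, p_12, p_4 — 8 in total.
No other element is forced above p_1 by the given relations, so the count is 8.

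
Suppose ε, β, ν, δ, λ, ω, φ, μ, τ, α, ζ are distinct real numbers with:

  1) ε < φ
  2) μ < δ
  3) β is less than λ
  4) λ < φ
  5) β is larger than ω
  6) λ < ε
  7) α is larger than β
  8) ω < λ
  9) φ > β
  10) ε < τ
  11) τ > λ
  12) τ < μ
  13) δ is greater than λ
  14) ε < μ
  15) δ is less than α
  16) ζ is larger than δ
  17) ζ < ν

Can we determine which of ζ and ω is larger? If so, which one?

ζ

The relevant relations are ω < β; β < λ; λ < ε; ε < τ; τ < μ; μ < δ; δ < ζ.
Chaining these gives ω < β < λ < ε < τ < μ < δ < ζ.
So ζ is larger.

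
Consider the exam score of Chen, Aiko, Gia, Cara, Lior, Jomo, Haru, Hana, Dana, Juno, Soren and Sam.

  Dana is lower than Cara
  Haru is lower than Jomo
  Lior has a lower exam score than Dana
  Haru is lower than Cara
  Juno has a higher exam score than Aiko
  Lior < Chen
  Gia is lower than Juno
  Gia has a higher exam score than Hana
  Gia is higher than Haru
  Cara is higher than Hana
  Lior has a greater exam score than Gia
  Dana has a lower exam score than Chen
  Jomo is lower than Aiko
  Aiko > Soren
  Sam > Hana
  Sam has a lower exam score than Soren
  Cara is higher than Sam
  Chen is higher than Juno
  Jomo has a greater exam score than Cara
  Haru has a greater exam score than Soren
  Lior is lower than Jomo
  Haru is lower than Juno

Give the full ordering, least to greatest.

The consecutive links are each given: Hana < Sam; Sam < Soren; Soren < Haru; Haru < Gia; Gia < Lior; Lior < Dana; Dana < Cara; Cara < Jomo; Jomo < Aiko; Aiko < Juno; Juno < Chen.

Hana < Sam < Soren < Haru < Gia < Lior < Dana < Cara < Jomo < Aiko < Juno < Chen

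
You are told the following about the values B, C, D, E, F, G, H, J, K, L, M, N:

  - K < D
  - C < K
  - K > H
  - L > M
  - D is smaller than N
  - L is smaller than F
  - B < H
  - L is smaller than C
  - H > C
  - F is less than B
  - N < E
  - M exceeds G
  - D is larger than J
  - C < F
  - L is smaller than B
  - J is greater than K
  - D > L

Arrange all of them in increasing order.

G < M < L < C < F < B < H < K < J < D < N < E

The consecutive links are each given: G < M; M < L; L < C; C < F; F < B; B < H; H < K; K < J; J < D; D < N; N < E.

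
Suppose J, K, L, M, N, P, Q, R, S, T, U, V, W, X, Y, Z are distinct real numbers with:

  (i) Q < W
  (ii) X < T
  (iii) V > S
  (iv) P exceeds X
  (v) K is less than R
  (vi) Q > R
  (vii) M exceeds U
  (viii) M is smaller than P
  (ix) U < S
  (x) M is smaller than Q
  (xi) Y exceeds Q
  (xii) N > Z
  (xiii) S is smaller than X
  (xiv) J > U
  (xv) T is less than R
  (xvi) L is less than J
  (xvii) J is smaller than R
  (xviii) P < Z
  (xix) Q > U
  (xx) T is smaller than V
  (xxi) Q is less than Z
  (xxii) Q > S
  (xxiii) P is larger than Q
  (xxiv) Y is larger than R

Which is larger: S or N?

S < X < T < R < Q < P < Z < N, by transitivity through X, T, R, Q, P, Z.
So S < N; N is the larger of the two.

N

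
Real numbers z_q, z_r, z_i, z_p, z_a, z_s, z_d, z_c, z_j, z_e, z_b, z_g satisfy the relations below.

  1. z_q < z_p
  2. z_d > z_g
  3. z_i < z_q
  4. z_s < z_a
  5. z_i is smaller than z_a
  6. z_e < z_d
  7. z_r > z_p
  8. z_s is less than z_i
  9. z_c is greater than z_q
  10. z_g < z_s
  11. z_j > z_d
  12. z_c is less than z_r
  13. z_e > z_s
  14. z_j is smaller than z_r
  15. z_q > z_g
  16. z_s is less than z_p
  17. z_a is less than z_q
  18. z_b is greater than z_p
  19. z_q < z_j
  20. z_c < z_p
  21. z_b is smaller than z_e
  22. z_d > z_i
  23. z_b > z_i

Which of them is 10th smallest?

z_d

Piecing the relations together gives one ordering: z_g < z_s < z_i < z_a < z_q < z_c < z_p < z_b < z_e < z_d < z_j < z_r.
Counting 10 from the smallest end gives z_d.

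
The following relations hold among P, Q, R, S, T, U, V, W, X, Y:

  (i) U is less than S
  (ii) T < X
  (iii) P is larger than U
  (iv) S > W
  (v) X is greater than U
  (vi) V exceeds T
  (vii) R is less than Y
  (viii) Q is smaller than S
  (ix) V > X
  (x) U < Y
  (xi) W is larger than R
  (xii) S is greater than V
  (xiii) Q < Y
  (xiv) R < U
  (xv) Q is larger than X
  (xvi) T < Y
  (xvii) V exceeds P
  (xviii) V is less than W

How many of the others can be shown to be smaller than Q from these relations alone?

Directly below Q: X.
One step further: U, T (3 so far).
One step further: R (4 so far).
No other element is forced below Q by the given relations, so the count is 4.

4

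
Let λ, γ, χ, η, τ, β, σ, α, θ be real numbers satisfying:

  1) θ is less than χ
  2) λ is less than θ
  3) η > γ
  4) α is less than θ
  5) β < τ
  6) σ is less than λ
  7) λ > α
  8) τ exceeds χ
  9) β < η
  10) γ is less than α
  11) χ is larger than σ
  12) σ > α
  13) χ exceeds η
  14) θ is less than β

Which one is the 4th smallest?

The consecutive relations fix a unique order: γ < α < σ < λ < θ < β < η < χ < τ.
Counting 4 from the smallest end gives λ.

λ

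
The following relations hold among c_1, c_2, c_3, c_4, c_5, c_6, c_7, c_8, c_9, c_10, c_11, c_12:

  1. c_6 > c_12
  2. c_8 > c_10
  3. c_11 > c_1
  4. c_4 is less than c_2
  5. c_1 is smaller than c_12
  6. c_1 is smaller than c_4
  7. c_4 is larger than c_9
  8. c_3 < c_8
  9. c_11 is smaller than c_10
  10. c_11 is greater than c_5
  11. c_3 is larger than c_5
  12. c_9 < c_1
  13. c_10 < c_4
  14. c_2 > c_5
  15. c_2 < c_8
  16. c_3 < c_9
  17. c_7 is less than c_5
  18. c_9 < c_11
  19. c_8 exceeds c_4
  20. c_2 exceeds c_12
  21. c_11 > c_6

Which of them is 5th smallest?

c_1

Piecing the relations together gives one ordering: c_7 < c_5 < c_3 < c_9 < c_1 < c_12 < c_6 < c_11 < c_10 < c_4 < c_2 < c_8.
Counting 5 from the smallest end gives c_1.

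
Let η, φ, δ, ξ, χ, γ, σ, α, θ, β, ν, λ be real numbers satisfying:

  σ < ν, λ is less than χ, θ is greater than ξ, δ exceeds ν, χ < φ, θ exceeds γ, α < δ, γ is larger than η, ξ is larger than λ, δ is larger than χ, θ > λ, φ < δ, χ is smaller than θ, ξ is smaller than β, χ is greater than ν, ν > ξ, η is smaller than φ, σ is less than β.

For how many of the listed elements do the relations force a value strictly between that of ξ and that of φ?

The relations place ξ below φ. An element lies strictly between them when it is forced above ξ and also forced below φ.
Above ξ: {ν, χ, θ, β, δ}. Below φ: {σ, λ, η, ν, χ}.
Intersection: {ν, χ} — 2.

2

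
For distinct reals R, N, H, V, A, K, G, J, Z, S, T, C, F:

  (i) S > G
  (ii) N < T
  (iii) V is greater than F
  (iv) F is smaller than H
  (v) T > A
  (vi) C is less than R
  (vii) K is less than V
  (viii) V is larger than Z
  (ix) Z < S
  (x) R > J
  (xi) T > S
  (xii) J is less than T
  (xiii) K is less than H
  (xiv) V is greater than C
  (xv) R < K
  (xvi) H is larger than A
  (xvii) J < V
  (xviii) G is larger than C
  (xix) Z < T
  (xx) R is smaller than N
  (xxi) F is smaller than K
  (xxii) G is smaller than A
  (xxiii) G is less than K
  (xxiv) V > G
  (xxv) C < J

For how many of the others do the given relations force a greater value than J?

The elements the relations force above J are R, K, N, H, T, V — no chain reaches any other.
That is 6.

6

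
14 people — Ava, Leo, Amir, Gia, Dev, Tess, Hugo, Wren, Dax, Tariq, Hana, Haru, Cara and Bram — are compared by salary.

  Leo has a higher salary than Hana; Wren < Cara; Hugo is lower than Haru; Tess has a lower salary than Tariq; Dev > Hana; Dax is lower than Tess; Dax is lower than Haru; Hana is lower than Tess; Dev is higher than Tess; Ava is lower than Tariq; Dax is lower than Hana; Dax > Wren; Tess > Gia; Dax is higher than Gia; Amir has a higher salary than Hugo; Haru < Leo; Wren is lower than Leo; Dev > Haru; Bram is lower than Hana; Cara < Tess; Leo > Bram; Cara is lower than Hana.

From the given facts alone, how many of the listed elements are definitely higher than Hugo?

4

Directly above Hugo: Amir, Haru.
One step further: Leo, Dev (4 so far).
Nothing else is reachable above Hugo; 4 in all.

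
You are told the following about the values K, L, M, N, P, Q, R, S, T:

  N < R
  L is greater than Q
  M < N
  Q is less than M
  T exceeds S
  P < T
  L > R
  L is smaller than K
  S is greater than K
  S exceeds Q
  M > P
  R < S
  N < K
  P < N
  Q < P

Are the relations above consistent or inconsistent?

consistent

The single ordering Q < P < M < N < R < L < K < S < T satisfies every listed relation, so no contradiction arises.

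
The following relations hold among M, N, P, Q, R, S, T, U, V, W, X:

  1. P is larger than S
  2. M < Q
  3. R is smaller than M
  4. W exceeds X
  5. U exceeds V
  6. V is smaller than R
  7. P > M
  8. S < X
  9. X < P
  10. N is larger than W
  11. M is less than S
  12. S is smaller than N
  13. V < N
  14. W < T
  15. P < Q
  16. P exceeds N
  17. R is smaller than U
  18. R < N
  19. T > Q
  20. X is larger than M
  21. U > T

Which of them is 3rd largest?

Q

The consecutive relations fix a unique order: V < R < M < S < X < W < N < P < Q < T < U.
Counting 3 from the largest end gives Q.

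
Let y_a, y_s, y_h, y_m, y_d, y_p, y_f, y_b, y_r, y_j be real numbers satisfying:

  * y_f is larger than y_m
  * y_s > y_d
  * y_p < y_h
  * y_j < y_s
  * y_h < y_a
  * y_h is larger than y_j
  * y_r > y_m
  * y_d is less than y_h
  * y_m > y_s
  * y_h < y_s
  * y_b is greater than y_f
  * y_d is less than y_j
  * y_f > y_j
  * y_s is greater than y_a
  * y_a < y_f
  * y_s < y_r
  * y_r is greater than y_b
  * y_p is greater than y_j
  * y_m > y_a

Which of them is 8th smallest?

Chaining the given pairs: y_d < y_j < y_p < y_h < y_a < y_s < y_m < y_f < y_b < y_r.
The 8th smallest is y_f.

y_f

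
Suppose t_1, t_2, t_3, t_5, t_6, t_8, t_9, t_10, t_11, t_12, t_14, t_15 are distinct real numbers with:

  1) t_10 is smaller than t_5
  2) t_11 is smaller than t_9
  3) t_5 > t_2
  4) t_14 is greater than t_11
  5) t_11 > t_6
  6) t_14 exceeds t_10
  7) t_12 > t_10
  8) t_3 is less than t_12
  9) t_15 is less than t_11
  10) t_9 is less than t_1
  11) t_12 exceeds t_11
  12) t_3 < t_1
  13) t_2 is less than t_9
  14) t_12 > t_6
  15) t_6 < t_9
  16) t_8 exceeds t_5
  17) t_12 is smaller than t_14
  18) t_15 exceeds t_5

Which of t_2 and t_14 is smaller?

t_2

t_2 < t_5 and t_5 < t_15 give t_2 < t_15.
Then t_15 < t_11 extends the chain to t_11.
Then t_11 < t_12 extends the chain to t_12.
Then t_12 < t_14 extends the chain to t_14.
So t_2 < t_14; t_2 is the smaller of the two.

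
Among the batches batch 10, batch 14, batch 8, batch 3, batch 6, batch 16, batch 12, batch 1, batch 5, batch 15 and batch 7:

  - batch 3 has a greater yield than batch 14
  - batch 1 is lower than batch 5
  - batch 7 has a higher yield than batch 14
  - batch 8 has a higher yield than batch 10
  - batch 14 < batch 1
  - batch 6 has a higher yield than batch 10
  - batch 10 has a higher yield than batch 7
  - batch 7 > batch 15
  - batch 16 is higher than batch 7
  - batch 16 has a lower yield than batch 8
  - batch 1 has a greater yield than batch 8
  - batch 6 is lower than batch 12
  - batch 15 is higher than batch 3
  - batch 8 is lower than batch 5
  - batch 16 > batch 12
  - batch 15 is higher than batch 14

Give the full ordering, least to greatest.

batch 14 < batch 3 < batch 15 < batch 7 < batch 10 < batch 6 < batch 12 < batch 16 < batch 8 < batch 1 < batch 5

Each adjacent pair is fixed by a given relation: batch 14 < batch 3; batch 3 < batch 15; batch 15 < batch 7; batch 7 < batch 10; batch 10 < batch 6; batch 6 < batch 12; batch 12 < batch 16; batch 16 < batch 8; batch 8 < batch 1; batch 1 < batch 5. Chaining them end to end gives the full order.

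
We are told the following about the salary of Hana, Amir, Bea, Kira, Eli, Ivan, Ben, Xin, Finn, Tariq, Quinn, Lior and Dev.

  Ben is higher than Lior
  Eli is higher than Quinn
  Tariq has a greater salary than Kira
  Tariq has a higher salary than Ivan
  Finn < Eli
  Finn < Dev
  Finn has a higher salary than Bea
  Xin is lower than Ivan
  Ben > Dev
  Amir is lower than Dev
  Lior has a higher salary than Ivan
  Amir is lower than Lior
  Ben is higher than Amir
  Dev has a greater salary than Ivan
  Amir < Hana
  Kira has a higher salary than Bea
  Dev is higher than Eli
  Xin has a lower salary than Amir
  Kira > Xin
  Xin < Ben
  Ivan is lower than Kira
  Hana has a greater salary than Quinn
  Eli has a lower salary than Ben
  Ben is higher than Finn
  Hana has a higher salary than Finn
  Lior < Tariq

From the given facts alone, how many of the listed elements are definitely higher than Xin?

Directly above Xin: Amir, Ivan, Kira, Ben.
One step further: Lior, Dev, Hana, Tariq (8 so far).
Nothing else is reachable above Xin; 8 in all.

8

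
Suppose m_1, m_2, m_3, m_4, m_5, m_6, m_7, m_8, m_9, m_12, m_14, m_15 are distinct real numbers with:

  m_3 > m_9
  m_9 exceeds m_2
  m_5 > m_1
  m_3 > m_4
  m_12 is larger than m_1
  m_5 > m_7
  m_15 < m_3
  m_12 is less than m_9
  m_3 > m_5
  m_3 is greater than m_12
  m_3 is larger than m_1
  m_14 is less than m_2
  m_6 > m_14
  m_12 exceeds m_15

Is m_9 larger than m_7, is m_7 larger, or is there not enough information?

Following every chain through m_7: above m_7 we get m_5, m_3.
m_9 is not reached, and no chain runs the other way from m_9 to m_7.
So the given relations leave the order of m_7 and m_9 undetermined.

undetermined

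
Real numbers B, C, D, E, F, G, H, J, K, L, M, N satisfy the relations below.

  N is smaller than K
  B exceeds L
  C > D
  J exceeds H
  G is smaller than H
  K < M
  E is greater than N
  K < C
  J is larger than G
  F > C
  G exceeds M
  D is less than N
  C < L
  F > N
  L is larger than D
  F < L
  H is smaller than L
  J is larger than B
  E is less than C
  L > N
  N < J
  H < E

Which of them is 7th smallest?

The consecutive relations fix a unique order: D < N < K < M < G < H < E < C < F < L < B < J.
The 7th smallest is E.

E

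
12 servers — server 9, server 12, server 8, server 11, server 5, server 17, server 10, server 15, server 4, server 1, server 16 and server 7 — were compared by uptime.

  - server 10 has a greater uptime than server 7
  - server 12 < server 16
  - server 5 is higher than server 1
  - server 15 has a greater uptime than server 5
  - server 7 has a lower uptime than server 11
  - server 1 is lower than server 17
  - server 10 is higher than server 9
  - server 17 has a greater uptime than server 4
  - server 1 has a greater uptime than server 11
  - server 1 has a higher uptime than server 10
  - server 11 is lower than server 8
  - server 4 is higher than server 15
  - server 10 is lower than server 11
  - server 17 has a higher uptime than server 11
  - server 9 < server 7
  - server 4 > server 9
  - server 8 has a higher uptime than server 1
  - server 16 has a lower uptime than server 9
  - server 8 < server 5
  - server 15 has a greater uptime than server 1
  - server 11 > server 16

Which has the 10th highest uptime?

The consecutive relations fix a unique order: server 12 < server 16 < server 9 < server 7 < server 10 < server 11 < server 1 < server 8 < server 5 < server 15 < server 4 < server 17.
The 10th largest is server 9.

server 9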